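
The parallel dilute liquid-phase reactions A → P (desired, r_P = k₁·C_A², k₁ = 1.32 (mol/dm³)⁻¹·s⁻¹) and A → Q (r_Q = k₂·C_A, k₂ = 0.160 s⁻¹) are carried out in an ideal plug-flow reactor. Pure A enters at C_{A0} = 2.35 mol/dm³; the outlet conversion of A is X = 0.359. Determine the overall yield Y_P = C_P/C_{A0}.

0.337

C_A = C_{A0}(1−X) = 1.506 mol/dm³.
Along a PFR/batch, dC_Q/dC_A = −r_Q/(r_P+r_Q) = −k₂/(k₂+k₁·C_A).
Integrating from C_{A0} to C_A: C_Q = (0.160/1.32)·ln[(0.160+1.32·2.35)/(0.160+1.32·1.51)] = 0.1212·ln(3.262/2.148) = 0.05062 mol/dm³.
Then C_P = (C_{A0}−C_A) − C_Q = 0.8437 − 0.05062 = 0.7930 mol/dm³.
Y_P = C_P/C_{A0} = 0.7930/2.35 = 0.337.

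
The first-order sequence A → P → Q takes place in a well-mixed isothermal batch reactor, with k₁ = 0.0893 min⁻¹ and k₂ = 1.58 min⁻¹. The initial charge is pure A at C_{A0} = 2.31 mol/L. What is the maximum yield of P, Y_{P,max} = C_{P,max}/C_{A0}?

0.0476

At the optimum, C_{P,max}/C_{A0} = (k₁/k₂)^[k₂/(k₂−k₁)].
= (0.0893/1.58)^(1.58/(1.58−0.0893)) = (0.05652)^(1.060) = 0.04758.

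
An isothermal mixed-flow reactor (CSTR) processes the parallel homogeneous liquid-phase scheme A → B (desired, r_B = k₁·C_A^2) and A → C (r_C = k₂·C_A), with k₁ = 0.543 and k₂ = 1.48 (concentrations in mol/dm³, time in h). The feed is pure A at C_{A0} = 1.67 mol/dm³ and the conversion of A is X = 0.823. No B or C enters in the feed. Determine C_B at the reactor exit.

0.134 mol/dm³

Exit C_A = C_{A0}(1−X) = 1.67×0.177 = 0.2956 mol/dm³.
A CSTR operates uniformly at the exit composition, giving r_B = 0.04744 and r_C = 0.4375 (each k·C_A^n at C_A = 0.2956).
Fraction of consumed A going to B: r_B/(r_B+r_C) = 0.09784.
C_B = 0.09784·C_{A0}·X = 0.09784×1.67×0.823 = 0.134 mol/dm³.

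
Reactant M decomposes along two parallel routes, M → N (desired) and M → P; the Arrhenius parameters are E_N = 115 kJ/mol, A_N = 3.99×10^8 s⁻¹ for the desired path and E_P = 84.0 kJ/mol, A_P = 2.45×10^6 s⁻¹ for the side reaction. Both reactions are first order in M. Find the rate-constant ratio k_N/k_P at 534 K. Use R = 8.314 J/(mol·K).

Since both paths have the same order in M, the concentration cancels and S_{N/P} = k_N/k_P = (A_N/A_P)·exp[(E_P−E_N)/(RT)].
(E_P−E_N)/(RT) = (84.0−115)×10³/(8.314×534) = -31000/4440 = -6.982.
k_N/k_P = (3.99×10^8/2.45×10^6)·exp(-6.982) = 162.9 × 9.280×10^-4 = 0.151.

0.151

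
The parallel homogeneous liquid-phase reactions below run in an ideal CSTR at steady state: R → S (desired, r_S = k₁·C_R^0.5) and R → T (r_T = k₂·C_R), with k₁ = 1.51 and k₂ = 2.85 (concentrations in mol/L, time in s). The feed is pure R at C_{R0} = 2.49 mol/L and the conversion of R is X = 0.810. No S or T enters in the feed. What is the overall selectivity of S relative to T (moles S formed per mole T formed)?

0.770

Exit C_R = C_{R0}(1−X) = 2.49×0.190 = 0.4731 mol/L.
In a CSTR the entire volume is at exit conditions, so r_S = 1.51×0.4731^0.5 = 1.039 and r_T = 2.85×0.4731 = 1.348.
Overall selectivity = C_S/C_T = r_Sτ/(r_Tτ) = r_S/r_T = 0.770.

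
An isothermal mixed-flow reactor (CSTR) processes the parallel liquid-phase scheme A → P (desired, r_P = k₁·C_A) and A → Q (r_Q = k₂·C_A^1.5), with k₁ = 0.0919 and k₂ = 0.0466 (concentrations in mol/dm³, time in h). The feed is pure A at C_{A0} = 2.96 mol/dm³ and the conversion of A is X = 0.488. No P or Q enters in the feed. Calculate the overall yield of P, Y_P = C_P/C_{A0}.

0.300

Exit C_A = C_{A0}(1−X) = 2.96×0.512 = 1.516 mol/dm³.
Rates in a CSTR are evaluated at the outlet concentration: r_P = 0.0919×1.516 = 0.1393, r_Q = 0.0466×1.516^1.5 = 0.08694.
Fraction of consumed A going to P: r_P/(r_P+r_Q) = 0.6157.
C_P = 0.6157·C_{A0}·X = 0.6157×2.96×0.488 = 0.889 mol/dm³; Y_P = C_P/C_{A0} = 0.300.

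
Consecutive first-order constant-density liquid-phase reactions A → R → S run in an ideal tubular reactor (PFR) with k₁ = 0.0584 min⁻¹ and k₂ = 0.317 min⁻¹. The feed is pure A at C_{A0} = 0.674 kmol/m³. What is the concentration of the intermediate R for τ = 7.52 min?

0.0841 kmol/m³

For first-order series with pure A initially, C_R(τ) = k₁C_{A0}/(k₂−k₁)·(e^(−k₁τ) − e^(−k₂τ)).
e^(−k₁τ) = e^(−0.0584×7.52) = e^(−0.4392) = 0.6446; e^(−k₂τ) = e^(−2.384) = 0.09220.
C_R = 0.0584×0.674/(0.317−0.0584) × (0.6446−0.09220) = 0.1522×0.5524 = 0.08408 kmol/m³.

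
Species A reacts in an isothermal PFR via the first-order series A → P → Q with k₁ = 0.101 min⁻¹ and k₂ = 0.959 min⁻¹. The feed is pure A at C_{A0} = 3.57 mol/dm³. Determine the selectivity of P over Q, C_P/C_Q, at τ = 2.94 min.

For first-order series with pure A initially, C_P(τ) = k₁C_{A0}/(k₂−k₁)·(e^(−k₁τ) − e^(−k₂τ)).
e^(−k₁τ) = e^(−0.101×2.94) = e^(−0.2969) = 0.7431; e^(−k₂τ) = e^(−2.819) = 0.05964.
C_P = 0.101×3.57/(0.959−0.101) × (0.7431−0.05964) = 0.4202×0.6835 = 0.2872 mol/dm³.
C_A = C_{A0}e^(−k₁τ) = 2.653 mol/dm³, so C_Q = C_{A0}−C_A−C_P = 0.6300 mol/dm³; C_P/C_Q = 0.456.

0.456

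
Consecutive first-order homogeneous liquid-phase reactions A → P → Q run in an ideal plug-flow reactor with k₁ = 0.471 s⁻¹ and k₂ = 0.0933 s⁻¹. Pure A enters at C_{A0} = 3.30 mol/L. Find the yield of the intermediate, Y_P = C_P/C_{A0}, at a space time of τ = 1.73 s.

The intermediate concentration in a first-order A→B→C sequence is C_P = k₁C_{A0}(e^(−k₁τ) − e^(−k₂τ))/(k₂−k₁).
e^(−k₁τ) = e^(−0.471×1.73) = e^(−0.8148) = 0.4427; e^(−k₂τ) = e^(−0.1614) = 0.8509.
C_P = 0.471×3.30/(0.0933−0.471) × (0.4427−0.8509) = (-4.115)×(-0.4082) = 1.680 mol/L.
Y_P = C_P/C_{A0} = 1.680/3.30 = 0.509.

0.509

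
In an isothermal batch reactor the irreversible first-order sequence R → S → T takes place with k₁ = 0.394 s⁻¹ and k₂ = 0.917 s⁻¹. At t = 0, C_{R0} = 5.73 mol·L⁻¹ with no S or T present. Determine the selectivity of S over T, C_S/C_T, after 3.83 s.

For first-order series with pure R initially, C_S(t) = k₁C_{R0}/(k₂−k₁)·(e^(−k₁t) − e^(−k₂t)).
e^(−k₁t) = e^(−0.394×3.83) = e^(−1.509) = 0.2211; e^(−k₂t) = e^(−3.512) = 0.02983.
C_S = 0.394×5.73/(0.917−0.394) × (0.2211−0.02983) = 4.317×0.1913 = 0.8257 mol·L⁻¹.
C_R = C_{R0}e^(−k₁t) = 1.267 mol·L⁻¹, so C_T = C_{R0}−C_R−C_S = 3.637 mol·L⁻¹; C_S/C_T = 0.227.

0.227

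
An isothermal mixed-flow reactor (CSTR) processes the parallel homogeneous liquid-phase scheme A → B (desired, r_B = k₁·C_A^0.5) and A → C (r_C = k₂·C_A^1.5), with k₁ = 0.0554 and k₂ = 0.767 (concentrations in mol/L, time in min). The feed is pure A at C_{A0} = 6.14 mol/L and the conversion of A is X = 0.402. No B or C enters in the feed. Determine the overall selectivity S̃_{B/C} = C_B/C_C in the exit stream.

Exit C_A = C_{A0}(1−X) = 6.14×0.598 = 3.672 mol/L.
In a CSTR the entire volume is at exit conditions, so r_B = 0.0554×3.672^0.5 = 0.1062 and r_C = 0.767×3.672^1.5 = 5.396.
Overall selectivity = C_B/C_C = r_Bτ/(r_Cτ) = r_B/r_C = 0.0197.

0.0197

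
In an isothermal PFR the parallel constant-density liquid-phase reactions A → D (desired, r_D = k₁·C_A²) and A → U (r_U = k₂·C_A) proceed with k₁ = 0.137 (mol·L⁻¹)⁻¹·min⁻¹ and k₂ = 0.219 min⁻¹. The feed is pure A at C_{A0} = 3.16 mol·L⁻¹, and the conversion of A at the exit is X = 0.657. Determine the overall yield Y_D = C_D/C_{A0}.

C_A = C_{A0}(1−X) = 1.084 mol·L⁻¹.
Along a PFR/batch, dC_U/dC_A = −r_U/(r_D+r_U) = −k₂/(k₂+k₁·C_A).
Integrating from C_{A0} to C_A: C_U = (0.219/0.137)·ln[(0.219+0.137·3.16)/(0.219+0.137·1.08)] = 1.599·ln(0.6519/0.3675) = 0.9163 mol·L⁻¹.
Then C_D = (C_{A0}−C_A) − C_U = 2.076 − 0.9163 = 1.160 mol·L⁻¹.
Y_D = C_D/C_{A0} = 1.160/3.16 = 0.367.

0.367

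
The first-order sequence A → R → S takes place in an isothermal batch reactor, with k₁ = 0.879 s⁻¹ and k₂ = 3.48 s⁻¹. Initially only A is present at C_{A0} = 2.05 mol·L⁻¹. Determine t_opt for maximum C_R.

For first-order series the maximum of C_R occurs at t_opt = ln(k₂/k₁)/(k₂−k₁).
= ln(3.48/0.879)/(3.48−0.879) = ln(3.959)/2.601 = 1.376/2.601 = 0.529 s.

0.529 s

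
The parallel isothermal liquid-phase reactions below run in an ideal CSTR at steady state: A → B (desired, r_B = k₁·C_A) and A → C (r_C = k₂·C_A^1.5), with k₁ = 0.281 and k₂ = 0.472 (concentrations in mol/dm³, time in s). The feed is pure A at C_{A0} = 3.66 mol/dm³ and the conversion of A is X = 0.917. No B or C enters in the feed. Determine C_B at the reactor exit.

Exit C_A = C_{A0}(1−X) = 3.66×0.0830 = 0.3038 mol/dm³.
A CSTR operates uniformly at the exit composition, giving r_B = 0.08536 and r_C = 0.07903 (each k·C_A^n at C_A = 0.3038).
Fraction of consumed A going to B: r_B/(r_B+r_C) = 0.5193.
C_B = 0.5193·C_{A0}·X = 0.5193×3.66×0.917 = 1.74 mol/dm³.

1.74 mol/dm³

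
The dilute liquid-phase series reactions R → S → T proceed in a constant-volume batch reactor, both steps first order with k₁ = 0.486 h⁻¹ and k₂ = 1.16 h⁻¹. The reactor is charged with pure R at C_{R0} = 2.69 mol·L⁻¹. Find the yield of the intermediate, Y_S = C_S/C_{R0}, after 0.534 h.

0.168

Solving the coupled first-order balances gives C_S(t) = [k₁/(k₂−k₁)]·C_{R0}·(e^(−k₁t) − e^(−k₂t)).
e^(−k₁t) = e^(−0.486×0.534) = e^(−0.2595) = 0.7714; e^(−k₂t) = e^(−0.6194) = 0.5382.
C_S = 0.486×2.69/(1.16−0.486) × (0.7714−0.5382) = 1.940×0.2332 = 0.4523 mol·L⁻¹.
Y_S = C_S/C_{R0} = 0.4523/2.69 = 0.168.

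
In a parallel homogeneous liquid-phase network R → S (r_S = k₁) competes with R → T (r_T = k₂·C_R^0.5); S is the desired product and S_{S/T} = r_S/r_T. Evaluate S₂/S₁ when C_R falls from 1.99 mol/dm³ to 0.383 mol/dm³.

S_{S/T} = (k₁/k₂)·C_R^-0.5, so S₂/S₁ = (C_{R,2}/C_{R,1})^-0.5.
= (0.383/1.99)^(-0.5) = (0.1925)^(-0.5) = 2.28.
Selectivity toward S rises as C_R falls — low-concentration operation is favoured.

2.28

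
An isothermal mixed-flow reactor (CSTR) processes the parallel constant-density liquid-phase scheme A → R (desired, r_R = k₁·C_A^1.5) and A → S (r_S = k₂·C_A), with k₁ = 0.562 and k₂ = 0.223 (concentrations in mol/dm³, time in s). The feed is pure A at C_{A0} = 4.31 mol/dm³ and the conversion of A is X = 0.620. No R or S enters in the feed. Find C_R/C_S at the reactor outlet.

Exit C_A = C_{A0}(1−X) = 4.31×0.380 = 1.638 mol/dm³.
In a CSTR the entire volume is at exit conditions, so r_R = 0.562×1.638^1.5 = 1.178 and r_S = 0.223×1.638 = 0.3652.
Overall selectivity = C_R/C_S = r_Rτ/(r_Sτ) = r_R/r_S = 3.23.

3.23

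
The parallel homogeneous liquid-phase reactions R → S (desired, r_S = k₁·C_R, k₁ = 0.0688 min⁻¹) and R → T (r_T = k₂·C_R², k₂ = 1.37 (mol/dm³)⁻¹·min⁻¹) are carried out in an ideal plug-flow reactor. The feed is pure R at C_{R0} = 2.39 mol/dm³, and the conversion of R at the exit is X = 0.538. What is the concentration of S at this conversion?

C_R = C_{R0}(1−X) = 1.104 mol/dm³.
Along a PFR/batch, dC_S/dC_R = −r_S/(r_S+r_T) = −k₁/(k₁+k₂·C_R).
Integrating from C_{R0} to C_R: C_S = (0.0688/1.37)·ln[(0.0688+1.37·2.39)/(0.0688+1.37·1.10)] = 0.05022·ln(3.343/1.582) = 0.03759 mol/dm³.

0.0376 mol/dm³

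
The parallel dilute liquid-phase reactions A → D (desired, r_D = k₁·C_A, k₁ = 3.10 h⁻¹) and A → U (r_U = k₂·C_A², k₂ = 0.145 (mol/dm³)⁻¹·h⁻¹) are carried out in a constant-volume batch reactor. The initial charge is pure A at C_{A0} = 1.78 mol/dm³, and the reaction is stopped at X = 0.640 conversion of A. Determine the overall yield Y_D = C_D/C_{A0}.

0.606

C_A = C_{A0}(1−X) = 0.6408 mol/dm³.
Along a PFR/batch, dC_D/dC_A = −r_D/(r_D+r_U) = −k₁/(k₁+k₂·C_A).
Integrating from C_{A0} to C_A: C_D = (3.10/0.145)·ln[(3.10+0.145·1.78)/(3.10+0.145·0.641)] = 21.38·ln(3.358/3.193) = 1.078 mol/dm³.
Y_D = C_D/C_{A0} = 1.078/1.78 = 0.606.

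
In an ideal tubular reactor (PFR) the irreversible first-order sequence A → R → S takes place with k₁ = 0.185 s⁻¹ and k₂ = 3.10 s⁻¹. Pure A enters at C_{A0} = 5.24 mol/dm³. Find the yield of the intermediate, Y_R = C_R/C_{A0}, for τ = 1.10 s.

0.0497

For first-order series with pure A initially, C_R(τ) = k₁C_{A0}/(k₂−k₁)·(e^(−k₁τ) − e^(−k₂τ)).
e^(−k₁τ) = e^(−0.185×1.10) = e^(−0.2035) = 0.8159; e^(−k₂τ) = e^(−3.410) = 0.03304.
C_R = 0.185×5.24/(3.10−0.185) × (0.8159−0.03304) = 0.3326×0.7828 = 0.2603 mol/dm³.
Y_R = C_R/C_{A0} = 0.2603/5.24 = 0.0497.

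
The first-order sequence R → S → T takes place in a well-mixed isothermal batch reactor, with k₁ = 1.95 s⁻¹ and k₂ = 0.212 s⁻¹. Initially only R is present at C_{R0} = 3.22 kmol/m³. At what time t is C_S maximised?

1.28 s

Setting dC_S/dt = 0 gives t_opt = ln(k₂/k₁)/(k₂−k₁).
= ln(0.212/1.95)/(0.212−1.95) = ln(0.1087)/-1.738 = -2.219/-1.738 = 1.28 s.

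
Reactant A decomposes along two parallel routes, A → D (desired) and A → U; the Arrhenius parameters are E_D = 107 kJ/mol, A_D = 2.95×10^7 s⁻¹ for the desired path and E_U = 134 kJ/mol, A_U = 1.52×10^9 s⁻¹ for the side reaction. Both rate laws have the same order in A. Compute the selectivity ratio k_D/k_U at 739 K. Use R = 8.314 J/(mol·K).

1.57

With equal orders, S_{D/U} = k_D/k_U = (A_D/A_U)·exp[(E_U−E_D)/(RT)].
(E_U−E_D)/(RT) = (134−107)×10³/(8.314×739) = 27000/6144 = 4.394.
k_D/k_U = (2.95×10^7/1.52×10^9)·exp(4.394) = 0.01941 × 81.00 = 1.57.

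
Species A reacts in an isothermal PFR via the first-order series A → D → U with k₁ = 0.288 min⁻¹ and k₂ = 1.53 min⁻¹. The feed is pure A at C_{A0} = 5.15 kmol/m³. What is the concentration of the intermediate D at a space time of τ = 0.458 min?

0.454 kmol/m³

For first-order series with pure A initially, C_D(τ) = k₁C_{A0}/(k₂−k₁)·(e^(−k₁τ) − e^(−k₂τ)).
e^(−k₁τ) = e^(−0.288×0.458) = e^(−0.1319) = 0.8764; e^(−k₂τ) = e^(−0.7007) = 0.4962.
C_D = 0.288×5.15/(1.53−0.288) × (0.8764−0.4962) = 1.194×0.3802 = 0.4540 kmol/m³.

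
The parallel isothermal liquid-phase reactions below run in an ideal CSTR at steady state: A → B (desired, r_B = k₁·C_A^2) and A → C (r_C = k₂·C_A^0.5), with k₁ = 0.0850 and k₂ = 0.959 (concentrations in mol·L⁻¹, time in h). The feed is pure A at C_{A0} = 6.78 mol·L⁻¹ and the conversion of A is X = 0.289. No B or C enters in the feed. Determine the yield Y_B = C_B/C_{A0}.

0.140

Exit C_A = C_{A0}(1−X) = 6.78×0.711 = 4.821 mol·L⁻¹.
In a CSTR the entire volume is at exit conditions, so r_B = 0.0850×4.821^2 = 1.975 and r_C = 0.959×4.821^0.5 = 2.106.
Fraction of consumed A going to B: r_B/(r_B+r_C) = 0.4840.
C_B = 0.4840·C_{A0}·X = 0.4840×6.78×0.289 = 0.948 mol·L⁻¹; Y_B = C_B/C_{A0} = 0.140.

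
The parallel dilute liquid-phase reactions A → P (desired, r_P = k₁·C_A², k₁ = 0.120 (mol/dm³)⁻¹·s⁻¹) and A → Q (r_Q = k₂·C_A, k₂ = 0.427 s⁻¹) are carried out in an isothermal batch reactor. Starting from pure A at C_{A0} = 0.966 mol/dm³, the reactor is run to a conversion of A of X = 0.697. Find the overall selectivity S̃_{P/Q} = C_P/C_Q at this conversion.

0.174

C_A = C_{A0}(1−X) = 0.2927 mol/dm³.
Along a PFR/batch, dC_Q/dC_A = −r_Q/(r_P+r_Q) = −k₂/(k₂+k₁·C_A).
Integrating from C_{A0} to C_A: C_Q = (0.427/0.120)·ln[(0.427+0.120·0.966)/(0.427+0.120·0.293)] = 3.558·ln(0.5429/0.4621) = 0.5734 mol/dm³.
Then C_P = (C_{A0}−C_A) − C_Q = 0.6733 − 0.5734 = 0.09995 mol/dm³.
S̃_{P/Q} = C_P/C_Q = 0.09995/0.5734 = 0.174.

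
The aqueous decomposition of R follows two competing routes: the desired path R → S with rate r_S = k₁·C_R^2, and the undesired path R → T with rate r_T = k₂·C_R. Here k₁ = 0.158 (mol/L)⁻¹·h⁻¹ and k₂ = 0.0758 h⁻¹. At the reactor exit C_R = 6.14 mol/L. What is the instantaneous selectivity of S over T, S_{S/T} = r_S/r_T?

S_{S/T} = r_S/r_T = (k₁·C_R^2)/(k₂·C_R) = (k₁/k₂)·C_R.
= (0.158×6.140^2) / (0.0758×6.140) = 5.957/0.4654 = 12.8.

12.8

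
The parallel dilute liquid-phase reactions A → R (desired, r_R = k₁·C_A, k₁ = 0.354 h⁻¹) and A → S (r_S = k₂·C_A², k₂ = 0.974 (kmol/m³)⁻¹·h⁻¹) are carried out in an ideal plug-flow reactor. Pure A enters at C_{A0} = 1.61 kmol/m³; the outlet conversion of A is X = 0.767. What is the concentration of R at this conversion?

0.357 kmol/m³

C_A = C_{A0}(1−X) = 0.3751 kmol/m³.
Along a PFR/batch, dC_R/dC_A = −r_R/(r_R+r_S) = −k₁/(k₁+k₂·C_A).
Integrating from C_{A0} to C_A: C_R = (0.354/0.974)·ln[(0.354+0.974·1.61)/(0.354+0.974·0.375)] = 0.3634·ln(1.922/0.7194) = 0.3572 kmol/m³.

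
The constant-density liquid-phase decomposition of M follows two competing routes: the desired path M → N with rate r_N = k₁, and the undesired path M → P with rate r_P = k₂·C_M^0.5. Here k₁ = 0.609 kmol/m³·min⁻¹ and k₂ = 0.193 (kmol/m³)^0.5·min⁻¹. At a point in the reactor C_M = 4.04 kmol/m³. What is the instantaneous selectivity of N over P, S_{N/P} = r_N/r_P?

S_{N/P} = r_N/r_P = (k₁)/(k₂·C_M^0.5) = (k₁/k₂)·C_M^-0.5.
= (0.609) / (0.193×4.040^0.5) = 0.6090/0.3879 = 1.57.
The undesired path is higher order in M, so low C_M (CSTR or dilute feed) favours N.

1.57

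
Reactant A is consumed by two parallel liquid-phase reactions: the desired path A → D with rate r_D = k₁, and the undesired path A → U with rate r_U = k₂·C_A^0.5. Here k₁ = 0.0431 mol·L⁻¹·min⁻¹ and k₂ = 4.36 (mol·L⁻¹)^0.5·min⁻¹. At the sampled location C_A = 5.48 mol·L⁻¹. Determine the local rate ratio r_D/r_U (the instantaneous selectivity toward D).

0.00422

S_{D/U} = r_D/r_U = (k₁)/(k₂·C_A^0.5) = (k₁/k₂)·C_A^-0.5.
= (0.0431) / (4.36×5.480^0.5) = 0.04310/10.21 = 0.00422.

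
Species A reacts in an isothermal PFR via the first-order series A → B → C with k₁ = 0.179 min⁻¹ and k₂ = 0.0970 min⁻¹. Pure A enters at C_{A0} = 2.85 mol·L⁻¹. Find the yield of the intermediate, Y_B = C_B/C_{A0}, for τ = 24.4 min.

Solving the coupled first-order balances gives C_B(τ) = [k₁/(k₂−k₁)]·C_{A0}·(e^(−k₁τ) − e^(−k₂τ)).
e^(−k₁τ) = e^(−0.179×24.4) = e^(−4.368) = 0.01268; e^(−k₂τ) = e^(−2.367) = 0.09378.
C_B = 0.179×2.85/(0.0970−0.179) × (0.01268−0.09378) = (-6.221)×(-0.08110) = 0.5045 mol·L⁻¹.
Y_B = C_B/C_{A0} = 0.5045/2.85 = 0.177.

0.177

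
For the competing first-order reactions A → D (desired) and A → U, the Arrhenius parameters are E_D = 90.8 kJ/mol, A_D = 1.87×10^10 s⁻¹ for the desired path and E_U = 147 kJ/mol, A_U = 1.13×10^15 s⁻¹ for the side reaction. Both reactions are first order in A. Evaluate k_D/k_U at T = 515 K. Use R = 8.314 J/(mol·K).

Since both paths have the same order in A, the concentration cancels and S_{D/U} = k_D/k_U = (A_D/A_U)·exp[(E_U−E_D)/(RT)].
(E_U−E_D)/(RT) = (147−90.8)×10³/(8.314×515) = 56200/4282 = 13.13.
k_D/k_U = (1.87×10^10/1.13×10^15)·exp(13.13) = 1.655×10^-5 × 5.016×10^5 = 8.30.
Since E_D < E_U, lowering the temperature improves selectivity toward D.

8.30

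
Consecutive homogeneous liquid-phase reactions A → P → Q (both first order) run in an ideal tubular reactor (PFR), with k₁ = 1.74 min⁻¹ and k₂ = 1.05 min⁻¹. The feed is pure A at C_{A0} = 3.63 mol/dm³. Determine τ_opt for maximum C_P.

The intermediate peaks when r₁ = r₂, i.e. k₁e^(−k₁τ) = k₂e^(−k₂τ), giving τ_opt = ln(k₂/k₁)/(k₂−k₁).
= ln(1.05/1.74)/(1.05−1.74) = ln(0.6034)/-0.6900 = -0.5051/-0.6900 = 0.732 min.

0.732 min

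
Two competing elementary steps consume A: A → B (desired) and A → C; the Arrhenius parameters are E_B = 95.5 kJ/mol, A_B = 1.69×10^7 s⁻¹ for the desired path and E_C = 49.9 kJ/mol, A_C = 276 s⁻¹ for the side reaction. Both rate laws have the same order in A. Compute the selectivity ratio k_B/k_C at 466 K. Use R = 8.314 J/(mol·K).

0.474

Since both paths have the same order in A, the concentration cancels and S_{B/C} = k_B/k_C = (A_B/A_C)·exp[(E_C−E_B)/(RT)].
(E_C−E_B)/(RT) = (49.9−95.5)×10³/(8.314×466) = -45600/3874 = -11.77.
k_B/k_C = (1.69×10^7/276)·exp(-11.77) = 61232 × 7.735×10^-6 = 0.474.
Since E_B > E_C, raising the temperature improves selectivity toward B.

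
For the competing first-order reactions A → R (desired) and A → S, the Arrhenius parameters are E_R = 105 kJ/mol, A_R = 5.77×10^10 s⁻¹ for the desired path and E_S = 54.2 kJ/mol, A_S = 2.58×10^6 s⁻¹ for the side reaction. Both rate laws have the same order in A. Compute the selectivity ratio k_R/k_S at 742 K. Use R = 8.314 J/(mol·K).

5.93

With equal orders, S_{R/S} = k_R/k_S = (A_R/A_S)·exp[(E_S−E_R)/(RT)].
(E_S−E_R)/(RT) = (54.2−105)×10³/(8.314×742) = -50800/6169 = -8.235.
k_R/k_S = (5.77×10^10/2.58×10^6)·exp(-8.235) = 22364 × 2.653×10^-4 = 5.93.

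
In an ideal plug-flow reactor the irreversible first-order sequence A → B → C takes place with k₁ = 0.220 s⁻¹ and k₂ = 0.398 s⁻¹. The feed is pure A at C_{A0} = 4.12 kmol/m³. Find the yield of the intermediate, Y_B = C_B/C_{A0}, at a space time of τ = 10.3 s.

0.108

Solving the coupled first-order balances gives C_B(τ) = [k₁/(k₂−k₁)]·C_{A0}·(e^(−k₁τ) − e^(−k₂τ)).
e^(−k₁τ) = e^(−0.220×10.3) = e^(−2.266) = 0.1037; e^(−k₂τ) = e^(−4.099) = 0.01658.
C_B = 0.220×4.12/(0.398−0.220) × (0.1037−0.01658) = 5.092×0.08714 = 0.4437 kmol/m³.
Y_B = C_B/C_{A0} = 0.4437/4.12 = 0.108.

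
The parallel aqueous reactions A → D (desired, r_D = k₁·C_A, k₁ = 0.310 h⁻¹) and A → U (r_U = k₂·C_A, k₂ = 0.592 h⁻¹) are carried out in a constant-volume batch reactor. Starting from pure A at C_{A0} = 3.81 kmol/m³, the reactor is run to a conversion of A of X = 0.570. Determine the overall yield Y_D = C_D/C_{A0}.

0.196

C_A = C_{A0}(1−X) = 1.638 kmol/m³.
Both paths are first order in A, so the instantaneous fraction to D is constant: dC_D/d(−C_A) = k₁/(k₁+k₂) = 0.3437.
C_D = 0.3437·(C_{A0}−C_A) = 0.3437×2.172 = 0.746 kmol/m³.
Y_D = C_D/C_{A0} = 0.7464/3.81 = 0.196.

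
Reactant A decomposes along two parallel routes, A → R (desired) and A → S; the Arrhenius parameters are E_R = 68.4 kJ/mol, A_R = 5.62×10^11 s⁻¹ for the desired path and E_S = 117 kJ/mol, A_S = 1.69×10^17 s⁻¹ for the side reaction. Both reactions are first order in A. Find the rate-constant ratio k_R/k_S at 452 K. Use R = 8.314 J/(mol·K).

1.38

k_R/k_S = (A_R/A_S)·exp[−(E_R−E_S)/(RT)] = (A_R/A_S)·exp[(E_S−E_R)/(RT)].
(E_S−E_R)/(RT) = (117−68.4)×10³/(8.314×452) = 48600/3758 = 12.93.
k_R/k_S = (5.62×10^11/1.69×10^17)·exp(12.93) = 3.325×10^-6 × 4.136×10^5 = 1.38.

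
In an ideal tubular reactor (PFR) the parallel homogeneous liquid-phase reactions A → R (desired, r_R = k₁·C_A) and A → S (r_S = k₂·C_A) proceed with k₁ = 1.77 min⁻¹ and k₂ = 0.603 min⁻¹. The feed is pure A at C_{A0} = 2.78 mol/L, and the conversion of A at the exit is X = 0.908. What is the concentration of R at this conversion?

1.88 mol/L

C_A = C_{A0}(1−X) = 0.2558 mol/L.
Both paths are first order in A, so the instantaneous fraction to R is constant: dC_R/d(−C_A) = k₁/(k₁+k₂) = 0.7459.
C_R = 0.7459·(C_{A0}−C_A) = 0.7459×2.524 = 1.88 mol/L.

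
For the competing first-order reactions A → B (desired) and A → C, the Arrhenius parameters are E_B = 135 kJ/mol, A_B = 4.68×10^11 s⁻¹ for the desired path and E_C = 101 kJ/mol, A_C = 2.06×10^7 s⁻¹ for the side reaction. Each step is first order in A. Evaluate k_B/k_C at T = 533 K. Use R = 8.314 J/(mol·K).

10.6

k_B/k_C = (A_B/A_C)·exp[−(E_B−E_C)/(RT)] = (A_B/A_C)·exp[(E_C−E_B)/(RT)].
(E_C−E_B)/(RT) = (101−135)×10³/(8.314×533) = -34000/4431 = -7.673.
k_B/k_C = (4.68×10^11/2.06×10^7)·exp(-7.673) = 22718 × 4.654×10^-4 = 10.6.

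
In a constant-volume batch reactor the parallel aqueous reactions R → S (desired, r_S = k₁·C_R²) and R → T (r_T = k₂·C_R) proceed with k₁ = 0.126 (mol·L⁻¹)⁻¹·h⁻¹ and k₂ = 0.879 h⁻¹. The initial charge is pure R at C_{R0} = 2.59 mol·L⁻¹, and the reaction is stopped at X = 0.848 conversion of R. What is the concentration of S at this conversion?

C_R = C_{R0}(1−X) = 0.3937 mol·L⁻¹.
Along a PFR/batch, dC_T/dC_R = −r_T/(r_S+r_T) = −k₂/(k₂+k₁·C_R).
Integrating from C_{R0} to C_R: C_T = (0.879/0.126)·ln[(0.879+0.126·2.59)/(0.879+0.126·0.394)] = 6.976·ln(1.205/0.9286) = 1.820 mol·L⁻¹.
Then C_S = (C_{R0}−C_R) − C_T = 2.196 − 1.820 = 0.3767 mol·L⁻¹.

0.377 mol·L⁻¹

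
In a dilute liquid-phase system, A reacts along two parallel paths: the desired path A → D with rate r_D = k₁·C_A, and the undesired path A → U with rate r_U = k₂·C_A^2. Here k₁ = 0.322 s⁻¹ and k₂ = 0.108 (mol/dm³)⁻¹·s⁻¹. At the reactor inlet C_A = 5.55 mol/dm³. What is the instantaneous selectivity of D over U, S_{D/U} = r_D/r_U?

S_{D/U} = r_D/r_U = (k₁·C_A)/(k₂·C_A^2) = (k₁/k₂)·C_A⁻¹.
= (0.322×5.550) / (0.108×5.550^2) = 1.787/3.327 = 0.537.

0.537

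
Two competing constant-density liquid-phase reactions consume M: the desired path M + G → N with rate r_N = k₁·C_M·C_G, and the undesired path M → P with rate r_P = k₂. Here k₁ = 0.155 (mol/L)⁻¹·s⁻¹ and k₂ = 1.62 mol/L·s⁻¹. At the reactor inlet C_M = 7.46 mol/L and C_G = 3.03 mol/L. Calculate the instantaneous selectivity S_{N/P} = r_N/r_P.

2.16

S_{N/P} = r_N/r_P = (k₁·C_M·C_G)/(k₂) = (k₁/k₂)·C_M·C_G.
= (0.155×7.460×3.030) / (1.62) = 3.504/1.620 = 2.16.
Since the desired path is higher order in M, keeping C_M high (PFR or concentrated feed) favours N.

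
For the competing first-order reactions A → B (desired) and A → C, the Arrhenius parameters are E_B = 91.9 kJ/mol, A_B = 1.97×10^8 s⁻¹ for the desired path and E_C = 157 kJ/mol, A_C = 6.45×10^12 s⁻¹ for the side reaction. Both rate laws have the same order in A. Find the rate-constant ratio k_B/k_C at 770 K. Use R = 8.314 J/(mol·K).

0.797

Since both paths have the same order in A, the concentration cancels and S_{B/C} = k_B/k_C = (A_B/A_C)·exp[(E_C−E_B)/(RT)].
(E_C−E_B)/(RT) = (157−91.9)×10³/(8.314×770) = 65100/6402 = 10.17.
k_B/k_C = (1.97×10^8/6.45×10^12)·exp(10.17) = 3.054×10^-5 × 26083 = 0.797.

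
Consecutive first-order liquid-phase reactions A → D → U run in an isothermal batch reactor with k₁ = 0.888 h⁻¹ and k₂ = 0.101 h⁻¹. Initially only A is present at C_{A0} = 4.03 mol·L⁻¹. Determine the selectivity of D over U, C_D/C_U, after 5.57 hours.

1.77

Solving the coupled first-order balances gives C_D(t) = [k₁/(k₂−k₁)]·C_{A0}·(e^(−k₁t) − e^(−k₂t)).
e^(−k₁t) = e^(−0.888×5.57) = e^(−4.946) = 0.007111; e^(−k₂t) = e^(−0.5626) = 0.5697.
C_D = 0.888×4.03/(0.101−0.888) × (0.007111−0.5697) = (-4.547)×(-0.5626) = 2.558 mol·L⁻¹.
C_A = C_{A0}e^(−k₁t) = 0.02866 mol·L⁻¹, so C_U = C_{A0}−C_A−C_D = 1.443 mol·L⁻¹; C_D/C_U = 1.77.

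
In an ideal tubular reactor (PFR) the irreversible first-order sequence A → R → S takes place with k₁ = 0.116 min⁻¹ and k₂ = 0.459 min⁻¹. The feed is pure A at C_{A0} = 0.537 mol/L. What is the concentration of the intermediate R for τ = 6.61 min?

0.0756 mol/L

The intermediate concentration in a first-order A→B→C sequence is C_R = k₁C_{A0}(e^(−k₁τ) − e^(−k₂τ))/(k₂−k₁).
e^(−k₁τ) = e^(−0.116×6.61) = e^(−0.7668) = 0.4645; e^(−k₂τ) = e^(−3.034) = 0.04812.
C_R = 0.116×0.537/(0.459−0.116) × (0.4645−0.04812) = 0.1816×0.4164 = 0.07562 mol/L.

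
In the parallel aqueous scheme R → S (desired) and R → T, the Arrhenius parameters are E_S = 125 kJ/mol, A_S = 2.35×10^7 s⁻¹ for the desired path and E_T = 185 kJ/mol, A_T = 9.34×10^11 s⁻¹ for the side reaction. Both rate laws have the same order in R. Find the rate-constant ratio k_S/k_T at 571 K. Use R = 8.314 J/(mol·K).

7.76

Since both paths have the same order in R, the concentration cancels and S_{S/T} = k_S/k_T = (A_S/A_T)·exp[(E_T−E_S)/(RT)].
(E_T−E_S)/(RT) = (185−125)×10³/(8.314×571) = 60000/4747 = 12.64.
k_S/k_T = (2.35×10^7/9.34×10^11)·exp(12.64) = 2.516×10^-5 × 3.083×10^5 = 7.76.
Since E_S < E_T, lowering the temperature improves selectivity toward S.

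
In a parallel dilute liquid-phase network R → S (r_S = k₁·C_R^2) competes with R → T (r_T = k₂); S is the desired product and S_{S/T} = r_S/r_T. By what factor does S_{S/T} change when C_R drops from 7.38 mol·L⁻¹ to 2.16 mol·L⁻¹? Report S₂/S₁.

0.0857

S_{S/T} = (k₁/k₂)·C_R^2, so S₂/S₁ = (C_{R,2}/C_{R,1})^2.
= (2.16/7.38)^2 = (0.2927)^2 = 0.0857.
Selectivity toward S falls as C_R falls — high-concentration operation is favoured.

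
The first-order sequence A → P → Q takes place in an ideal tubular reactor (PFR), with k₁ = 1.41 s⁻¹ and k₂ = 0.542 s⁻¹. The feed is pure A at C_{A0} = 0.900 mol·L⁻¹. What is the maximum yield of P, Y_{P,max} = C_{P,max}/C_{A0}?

Evaluating C_P at τ_opt = ln(k₂/k₁)/(k₂−k₁) gives C_{P,max}/C_{A0} = (k₁/k₂)^[k₂/(k₂−k₁)].
= (1.41/0.542)^(0.542/(0.542−1.41)) = (2.601)^(-0.6244) = 0.5505.

0.550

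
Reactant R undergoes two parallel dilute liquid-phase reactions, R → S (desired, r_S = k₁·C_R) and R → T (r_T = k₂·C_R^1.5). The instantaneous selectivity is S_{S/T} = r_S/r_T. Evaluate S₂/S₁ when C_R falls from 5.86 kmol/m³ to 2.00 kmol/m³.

S_{S/T} = (k₁/k₂)·C_R^-0.5, so S₂/S₁ = (C_{R,2}/C_{R,1})^-0.5.
= (2.00/5.86)^(-0.5) = (0.3413)^(-0.5) = 1.71.

1.71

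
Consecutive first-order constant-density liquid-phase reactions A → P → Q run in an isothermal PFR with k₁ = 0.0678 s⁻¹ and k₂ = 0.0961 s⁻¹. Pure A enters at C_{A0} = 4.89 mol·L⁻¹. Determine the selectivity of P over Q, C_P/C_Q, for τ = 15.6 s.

0.835

For first-order series with pure A initially, C_P(τ) = k₁C_{A0}/(k₂−k₁)·(e^(−k₁τ) − e^(−k₂τ)).
e^(−k₁τ) = e^(−0.0678×15.6) = e^(−1.058) = 0.3473; e^(−k₂τ) = e^(−1.499) = 0.2233.
C_P = 0.0678×4.89/(0.0961−0.0678) × (0.3473−0.2233) = 11.72×0.1239 = 1.452 mol·L⁻¹.
C_A = C_{A0}e^(−k₁τ) = 1.698 mol·L⁻¹, so C_Q = C_{A0}−C_A−C_P = 1.740 mol·L⁻¹; C_P/C_Q = 0.835.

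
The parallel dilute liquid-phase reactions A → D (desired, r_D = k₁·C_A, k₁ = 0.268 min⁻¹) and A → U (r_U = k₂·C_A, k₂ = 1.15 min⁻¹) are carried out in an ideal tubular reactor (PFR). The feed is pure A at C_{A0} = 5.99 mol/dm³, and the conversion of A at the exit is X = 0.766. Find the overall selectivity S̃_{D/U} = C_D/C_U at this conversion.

0.233

C_A = C_{A0}(1−X) = 1.402 mol/dm³.
Both paths are first order in A, so the instantaneous fraction to D is constant: dC_D/d(−C_A) = k₁/(k₁+k₂) = 0.1890.
C_D = 0.1890·(C_{A0}−C_A) = 0.1890×4.588 = 0.867 mol/dm³.
C_U = (C_{A0}−C_A)−C_D = 3.721 mol/dm³; S̃_{D/U} = 0.8672/3.721 = 0.233.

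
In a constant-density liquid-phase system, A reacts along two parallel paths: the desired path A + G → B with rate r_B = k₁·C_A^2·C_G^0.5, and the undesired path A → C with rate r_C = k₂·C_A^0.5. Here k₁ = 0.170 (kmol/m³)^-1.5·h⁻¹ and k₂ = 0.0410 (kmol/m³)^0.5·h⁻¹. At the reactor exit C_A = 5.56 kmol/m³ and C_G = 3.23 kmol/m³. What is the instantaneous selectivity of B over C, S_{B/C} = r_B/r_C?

97.7

S_{B/C} = r_B/r_C = (k₁·C_A^2·C_G^0.5)/(k₂·C_A^0.5) = (k₁/k₂)·C_A^1.5·C_G^0.5.
= (0.170×5.560^2×3.230^0.5) / (0.0410×5.560^0.5) = 9.445/0.09668 = 97.7.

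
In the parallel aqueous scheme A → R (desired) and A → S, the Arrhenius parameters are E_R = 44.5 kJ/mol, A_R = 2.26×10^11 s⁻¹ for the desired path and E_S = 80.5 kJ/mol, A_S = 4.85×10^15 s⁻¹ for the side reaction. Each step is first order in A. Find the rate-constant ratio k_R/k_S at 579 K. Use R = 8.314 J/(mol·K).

With equal orders, S_{R/S} = k_R/k_S = (A_R/A_S)·exp[(E_S−E_R)/(RT)].
(E_S−E_R)/(RT) = (80.5−44.5)×10³/(8.314×579) = 36000/4814 = 7.478.
k_R/k_S = (2.26×10^11/4.85×10^15)·exp(7.478) = 4.660×10^-5 × 1770 = 0.0825.

0.0825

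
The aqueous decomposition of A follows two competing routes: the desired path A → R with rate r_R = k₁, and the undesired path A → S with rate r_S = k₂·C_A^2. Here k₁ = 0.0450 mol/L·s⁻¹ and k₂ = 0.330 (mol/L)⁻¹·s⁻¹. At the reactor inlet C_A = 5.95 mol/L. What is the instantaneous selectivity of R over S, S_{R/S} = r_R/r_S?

0.00385

S_{R/S} = r_R/r_S = (k₁)/(k₂·C_A^2) = (k₁/k₂)·C_A^-2.
= (0.0450) / (0.330×5.950^2) = 0.04500/11.68 = 0.00385.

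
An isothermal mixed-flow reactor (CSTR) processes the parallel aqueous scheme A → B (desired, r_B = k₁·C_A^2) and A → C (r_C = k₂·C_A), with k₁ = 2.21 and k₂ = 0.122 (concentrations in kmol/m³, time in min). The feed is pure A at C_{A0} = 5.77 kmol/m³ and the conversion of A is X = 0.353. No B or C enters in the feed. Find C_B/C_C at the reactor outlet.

67.6

Exit C_A = C_{A0}(1−X) = 5.77×0.647 = 3.733 kmol/m³.
A CSTR operates uniformly at the exit composition, giving r_B = 30.80 and r_C = 0.4554 (each k·C_A^n at C_A = 3.733).
Overall selectivity = C_B/C_C = r_Bτ/(r_Cτ) = r_B/r_C = 67.6.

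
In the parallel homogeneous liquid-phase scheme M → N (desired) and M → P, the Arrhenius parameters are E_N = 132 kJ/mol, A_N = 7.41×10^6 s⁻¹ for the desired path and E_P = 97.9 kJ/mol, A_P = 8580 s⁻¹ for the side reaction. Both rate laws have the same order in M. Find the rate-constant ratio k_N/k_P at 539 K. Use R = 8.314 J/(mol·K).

0.428

With equal orders, S_{N/P} = k_N/k_P = (A_N/A_P)·exp[(E_P−E_N)/(RT)].
(E_P−E_N)/(RT) = (97.9−132)×10³/(8.314×539) = -34100/4481 = -7.609.
k_N/k_P = (7.41×10^6/8580)·exp(-7.609) = 863.6 × 4.957×10^-4 = 0.428.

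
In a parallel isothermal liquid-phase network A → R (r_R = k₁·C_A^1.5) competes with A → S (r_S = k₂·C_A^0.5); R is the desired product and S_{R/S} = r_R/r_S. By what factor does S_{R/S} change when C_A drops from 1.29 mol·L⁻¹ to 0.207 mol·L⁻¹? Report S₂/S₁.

0.160

S_{R/S} = (k₁/k₂)·C_A, so S₂/S₁ = (C_{A,2}/C_{A,1}).
= 0.207/1.29 = 0.160.
Selectivity toward R falls as C_A falls — high-concentration operation is favoured.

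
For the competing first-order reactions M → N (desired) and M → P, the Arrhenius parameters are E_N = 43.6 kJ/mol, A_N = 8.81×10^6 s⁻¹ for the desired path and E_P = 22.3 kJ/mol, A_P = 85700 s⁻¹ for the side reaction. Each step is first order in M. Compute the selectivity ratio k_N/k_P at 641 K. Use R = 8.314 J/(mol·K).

1.89

With equal orders, S_{N/P} = k_N/k_P = (A_N/A_P)·exp[(E_P−E_N)/(RT)].
(E_P−E_N)/(RT) = (22.3−43.6)×10³/(8.314×641) = -21300/5329 = -3.997.
k_N/k_P = (8.81×10^6/85700)·exp(-3.997) = 102.8 × 0.01837 = 1.89.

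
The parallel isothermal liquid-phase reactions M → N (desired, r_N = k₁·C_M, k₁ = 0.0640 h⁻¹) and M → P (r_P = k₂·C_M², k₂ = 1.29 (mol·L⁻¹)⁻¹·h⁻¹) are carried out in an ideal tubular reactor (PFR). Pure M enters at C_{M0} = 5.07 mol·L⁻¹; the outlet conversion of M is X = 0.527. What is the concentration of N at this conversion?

0.0366 mol·L⁻¹

C_M = C_{M0}(1−X) = 2.398 mol·L⁻¹.
Along a PFR/batch, dC_N/dC_M = −r_N/(r_N+r_P) = −k₁/(k₁+k₂·C_M).
Integrating from C_{M0} to C_M: C_N = (0.0640/1.29)·ln[(0.0640+1.29·5.07)/(0.0640+1.29·2.40)] = 0.04961·ln(6.604/3.158) = 0.03661 mol·L⁻¹.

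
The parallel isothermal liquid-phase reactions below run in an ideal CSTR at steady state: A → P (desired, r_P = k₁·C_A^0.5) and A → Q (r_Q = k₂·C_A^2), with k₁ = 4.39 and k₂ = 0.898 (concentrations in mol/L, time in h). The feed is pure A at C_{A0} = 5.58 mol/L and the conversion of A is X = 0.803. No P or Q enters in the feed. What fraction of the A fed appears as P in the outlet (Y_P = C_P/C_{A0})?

0.650

Exit C_A = C_{A0}(1−X) = 5.58×0.197 = 1.099 mol/L.
A CSTR operates uniformly at the exit composition, giving r_P = 4.603 and r_Q = 1.085 (each k·C_A^n at C_A = 1.099).
Fraction of consumed A going to P: r_P/(r_P+r_Q) = 0.8092.
C_P = 0.8092·C_{A0}·X = 0.8092×5.58×0.803 = 3.63 mol/L; Y_P = C_P/C_{A0} = 0.650.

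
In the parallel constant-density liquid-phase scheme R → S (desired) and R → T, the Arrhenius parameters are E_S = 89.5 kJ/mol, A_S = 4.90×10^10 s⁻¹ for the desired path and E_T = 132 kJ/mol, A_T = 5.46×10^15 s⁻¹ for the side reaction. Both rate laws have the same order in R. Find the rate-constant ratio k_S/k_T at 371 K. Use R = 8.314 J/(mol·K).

8.65

k_S/k_T = (A_S/A_T)·exp[−(E_S−E_T)/(RT)] = (A_S/A_T)·exp[(E_T−E_S)/(RT)].
(E_T−E_S)/(RT) = (132−89.5)×10³/(8.314×371) = 42500/3084 = 13.78.
k_S/k_T = (4.90×10^10/5.46×10^15)·exp(13.78) = 8.974×10^-6 × 9.638×10^5 = 8.65.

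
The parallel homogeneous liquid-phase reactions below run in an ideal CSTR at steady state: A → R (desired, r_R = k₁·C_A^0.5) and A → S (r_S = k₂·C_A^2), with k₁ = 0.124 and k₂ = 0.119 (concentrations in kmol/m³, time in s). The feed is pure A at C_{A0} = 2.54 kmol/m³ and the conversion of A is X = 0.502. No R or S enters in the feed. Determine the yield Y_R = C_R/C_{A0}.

0.212

Exit C_A = C_{A0}(1−X) = 2.54×0.498 = 1.265 kmol/m³.
Rates in a CSTR are evaluated at the outlet concentration: r_R = 0.124×1.265^0.5 = 0.1395, r_S = 0.119×1.265^2 = 0.1904.
Fraction of consumed A going to R: r_R/(r_R+r_S) = 0.4228.
C_R = 0.4228·C_{A0}·X = 0.4228×2.54×0.502 = 0.539 kmol/m³; Y_R = C_R/C_{A0} = 0.212.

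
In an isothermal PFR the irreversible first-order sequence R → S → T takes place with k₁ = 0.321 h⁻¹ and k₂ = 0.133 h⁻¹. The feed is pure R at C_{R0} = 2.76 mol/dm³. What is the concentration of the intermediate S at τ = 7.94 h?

1.27 mol/dm³

For first-order series with pure R initially, C_S(τ) = k₁C_{R0}/(k₂−k₁)·(e^(−k₁τ) − e^(−k₂τ)).
e^(−k₁τ) = e^(−0.321×7.94) = e^(−2.549) = 0.07818; e^(−k₂τ) = e^(−1.056) = 0.3478.
C_S = 0.321×2.76/(0.133−0.321) × (0.07818−0.3478) = (-4.713)×(-0.2697) = 1.271 mol/dm³.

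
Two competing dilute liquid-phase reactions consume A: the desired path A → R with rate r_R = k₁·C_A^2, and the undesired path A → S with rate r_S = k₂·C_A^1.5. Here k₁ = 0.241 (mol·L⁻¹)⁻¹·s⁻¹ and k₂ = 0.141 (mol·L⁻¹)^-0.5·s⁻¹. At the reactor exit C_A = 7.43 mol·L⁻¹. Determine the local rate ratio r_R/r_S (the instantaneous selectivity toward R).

S_{R/S} = r_R/r_S = (k₁·C_A^2)/(k₂·C_A^1.5) = (k₁/k₂)·C_A^0.5.
= (0.241×7.430^2) / (0.141×7.430^1.5) = 13.30/2.856 = 4.66.
Since the desired path is higher order in A, keeping C_A high (PFR or concentrated feed) favours R.

4.66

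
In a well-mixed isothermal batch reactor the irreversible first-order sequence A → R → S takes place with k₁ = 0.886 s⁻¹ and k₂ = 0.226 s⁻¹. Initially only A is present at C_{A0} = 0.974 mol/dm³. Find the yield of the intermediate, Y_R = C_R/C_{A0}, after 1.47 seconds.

The intermediate concentration in a first-order A→B→C sequence is C_R = k₁C_{A0}(e^(−k₁t) − e^(−k₂t))/(k₂−k₁).
e^(−k₁t) = e^(−0.886×1.47) = e^(−1.302) = 0.2719; e^(−k₂t) = e^(−0.3322) = 0.7173.
C_R = 0.886×0.974/(0.226−0.886) × (0.2719−0.7173) = (-1.308)×(-0.4455) = 0.5824 mol/dm³.
Y_R = C_R/C_{A0} = 0.5824/0.974 = 0.598.

0.598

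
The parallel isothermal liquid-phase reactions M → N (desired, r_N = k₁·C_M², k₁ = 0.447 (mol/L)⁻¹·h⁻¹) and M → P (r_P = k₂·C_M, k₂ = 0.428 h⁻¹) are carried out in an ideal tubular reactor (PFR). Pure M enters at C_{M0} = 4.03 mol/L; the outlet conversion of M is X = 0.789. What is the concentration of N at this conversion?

2.21 mol/L

C_M = C_{M0}(1−X) = 0.8503 mol/L.
Along a PFR/batch, dC_P/dC_M = −r_P/(r_N+r_P) = −k₂/(k₂+k₁·C_M).
Integrating from C_{M0} to C_M: C_P = (0.428/0.447)·ln[(0.428+0.447·4.03)/(0.428+0.447·0.850)] = 0.9575·ln(2.229/0.8081) = 0.9717 mol/L.
Then C_N = (C_{M0}−C_M) − C_P = 3.180 − 0.9717 = 2.208 mol/L.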